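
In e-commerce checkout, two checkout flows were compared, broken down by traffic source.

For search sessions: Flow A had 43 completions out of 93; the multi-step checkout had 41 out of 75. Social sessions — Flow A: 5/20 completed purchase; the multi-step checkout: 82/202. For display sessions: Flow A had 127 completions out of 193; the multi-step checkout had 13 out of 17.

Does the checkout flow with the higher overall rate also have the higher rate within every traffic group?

No

Search: Flow A 43/93 = 46.2%, the multi-step checkout 41/75 = 54.7% → the multi-step checkout
Social: Flow A 5/20 = 25.0%, the multi-step checkout 82/202 = 40.6% → the multi-step checkout
Display: Flow A 127/193 = 65.8%, the multi-step checkout 13/17 = 76.5% → the multi-step checkout
Overall: Flow A 175/306 = 57.2%, the multi-step checkout 136/294 = 46.3% → Flow A
The multi-step checkout wins each traffic group but Flow A wins overall — the comparison reverses. The multi-step checkout's sessions skew toward social, which has a lower base rate.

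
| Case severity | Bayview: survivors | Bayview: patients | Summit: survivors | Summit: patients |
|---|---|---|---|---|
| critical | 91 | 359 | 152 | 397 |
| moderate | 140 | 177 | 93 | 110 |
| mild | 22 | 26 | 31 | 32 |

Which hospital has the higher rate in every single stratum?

Critical: Bayview 91/359 = 25.3%, Summit 152/397 = 38.3% → Summit
Moderate: Bayview 140/177 = 79.1%, Summit 93/110 = 84.5% → Summit
Mild: Bayview 22/26 = 84.6%, Summit 31/32 = 96.9% → Summit
Summit has the higher rate in all 3 groups.

Summit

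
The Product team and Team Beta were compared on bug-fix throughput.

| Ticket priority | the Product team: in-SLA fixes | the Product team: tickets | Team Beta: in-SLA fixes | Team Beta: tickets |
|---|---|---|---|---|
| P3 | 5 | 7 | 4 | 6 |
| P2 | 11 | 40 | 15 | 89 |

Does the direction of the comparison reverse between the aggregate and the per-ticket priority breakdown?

No

P3: the Product team 5/7 = 71.4%, Team Beta 4/6 = 66.7% → the Product team
P2: the Product team 11/40 = 27.5%, Team Beta 15/89 = 16.9% → the Product team
Overall: the Product team 16/47 = 34.0%, Team Beta 19/95 = 20.0% → the Product team
The Product team wins overall and in every ticket group — no reversal.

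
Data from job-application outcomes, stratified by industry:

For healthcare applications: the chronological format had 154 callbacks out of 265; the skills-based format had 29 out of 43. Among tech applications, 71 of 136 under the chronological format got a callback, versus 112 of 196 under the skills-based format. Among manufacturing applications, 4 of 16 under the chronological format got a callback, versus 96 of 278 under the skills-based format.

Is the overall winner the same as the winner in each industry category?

Healthcare: the chronological format 154/265 = 58.1%, the skills-based format 29/43 = 67.4% → the skills-based format
Tech: the chronological format 71/136 = 52.2%, the skills-based format 112/196 = 57.1% → the skills-based format
Manufacturing: the chronological format 4/16 = 25.0%, the skills-based format 96/278 = 34.5% → the skills-based format
Overall: the chronological format 229/417 = 54.9%, the skills-based format 237/517 = 45.8% → the chronological format
The skills-based format wins each industry group but the chronological format wins overall — the comparison reverses. The skills-based format's applications skew toward manufacturing, which has a lower base rate.

No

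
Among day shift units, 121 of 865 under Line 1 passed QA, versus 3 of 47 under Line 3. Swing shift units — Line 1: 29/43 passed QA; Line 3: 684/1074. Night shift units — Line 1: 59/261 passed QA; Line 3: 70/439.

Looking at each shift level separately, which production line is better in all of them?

Line 1

Day shift: Line 1 121/865 = 14.0%, Line 3 3/47 = 6.4% → Line 1
Swing shift: Line 1 29/43 = 67.4%, Line 3 684/1074 = 63.7% → Line 1
Night shift: Line 1 59/261 = 22.6%, Line 3 70/439 = 15.9% → Line 1
Line 1 has the higher rate in all 3 groups.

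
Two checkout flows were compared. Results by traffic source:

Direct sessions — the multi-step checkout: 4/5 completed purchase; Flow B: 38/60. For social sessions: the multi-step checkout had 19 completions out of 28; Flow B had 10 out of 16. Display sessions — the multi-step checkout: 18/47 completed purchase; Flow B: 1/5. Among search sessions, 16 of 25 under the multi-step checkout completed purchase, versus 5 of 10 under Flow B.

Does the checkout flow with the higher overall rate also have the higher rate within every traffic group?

Direct: the multi-step checkout 4/5 = 80.0%, Flow B 38/60 = 63.3% → the multi-step checkout
Social: the multi-step checkout 19/28 = 67.9%, Flow B 10/16 = 62.5% → the multi-step checkout
Display: the multi-step checkout 18/47 = 38.3%, Flow B 1/5 = 20.0% → the multi-step checkout
Search: the multi-step checkout 16/25 = 64.0%, Flow B 5/10 = 50.0% → the multi-step checkout
Overall: the multi-step checkout 57/105 = 54.3%, Flow B 54/91 = 59.3% → Flow B
The multi-step checkout wins each traffic group but Flow B wins overall — the comparison reverses. The multi-step checkout's sessions skew toward display, which has a lower base rate.

No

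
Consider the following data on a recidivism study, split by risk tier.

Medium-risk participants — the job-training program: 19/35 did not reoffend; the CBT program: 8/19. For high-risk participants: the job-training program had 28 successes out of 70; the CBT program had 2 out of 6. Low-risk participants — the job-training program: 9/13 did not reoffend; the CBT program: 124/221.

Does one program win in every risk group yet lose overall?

Yes

Medium-risk: the job-training program 19/35 = 54.3%, the CBT program 8/19 = 42.1% → the job-training program
High-risk: the job-training program 28/70 = 40.0%, the CBT program 2/6 = 33.3% → the job-training program
Low-risk: the job-training program 9/13 = 69.2%, the CBT program 124/221 = 56.1% → the job-training program
Overall: the job-training program 56/118 = 47.5%, the CBT program 134/246 = 54.5% → the CBT program
The job-training program wins each risk group but the CBT program wins overall — the comparison reverses. The job-training program's participants skew toward high-risk, which has a lower base rate.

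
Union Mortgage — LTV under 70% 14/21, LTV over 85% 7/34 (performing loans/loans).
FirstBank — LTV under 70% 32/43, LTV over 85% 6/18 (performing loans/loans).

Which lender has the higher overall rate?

LTV under 70%: Union Mortgage 14/21 = 66.7%, FirstBank 32/43 = 74.4% → FirstBank
LTV over 85%: Union Mortgage 7/34 = 20.6%, FirstBank 6/18 = 33.3% → FirstBank
Overall: Union Mortgage 21/55 = 38.2%, FirstBank 38/61 = 62.3% → FirstBank

FirstBank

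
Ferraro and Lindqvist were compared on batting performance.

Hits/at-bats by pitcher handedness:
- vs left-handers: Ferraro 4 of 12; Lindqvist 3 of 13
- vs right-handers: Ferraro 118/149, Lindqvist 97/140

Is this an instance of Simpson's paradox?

No

Vs left-handers: Ferraro 4/12 = 33.3%, Lindqvist 3/13 = 23.1% → Ferraro
Vs right-handers: Ferraro 118/149 = 79.2%, Lindqvist 97/140 = 69.3% → Ferraro
Overall: Ferraro 122/161 = 75.8%, Lindqvist 100/153 = 65.4% → Ferraro
Ferraro wins overall and in every pitcher group — no reversal.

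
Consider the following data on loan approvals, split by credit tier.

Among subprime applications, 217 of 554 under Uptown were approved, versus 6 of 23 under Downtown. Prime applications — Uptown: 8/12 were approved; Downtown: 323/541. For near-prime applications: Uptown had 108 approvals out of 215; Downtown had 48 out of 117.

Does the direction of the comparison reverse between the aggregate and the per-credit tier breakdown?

Subprime: Uptown 217/554 = 39.2%, Downtown 6/23 = 26.1% → Uptown
Prime: Uptown 8/12 = 66.7%, Downtown 323/541 = 59.7% → Uptown
Near-prime: Uptown 108/215 = 50.2%, Downtown 48/117 = 41.0% → Uptown
Overall: Uptown 333/781 = 42.6%, Downtown 377/681 = 55.4% → Downtown
Uptown wins each credit group but Downtown wins overall — the comparison reverses. Uptown's applications skew toward subprime, which has a lower base rate.

Yes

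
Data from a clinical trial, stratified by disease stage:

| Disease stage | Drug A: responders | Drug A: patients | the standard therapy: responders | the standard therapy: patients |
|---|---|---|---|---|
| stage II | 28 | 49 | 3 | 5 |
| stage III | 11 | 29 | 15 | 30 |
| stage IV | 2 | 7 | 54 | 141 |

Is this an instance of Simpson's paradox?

Stage II: Drug A 28/49 = 57.1%, the standard therapy 3/5 = 60.0% → the standard therapy
Stage III: Drug A 11/29 = 37.9%, the standard therapy 15/30 = 50.0% → the standard therapy
Stage IV: Drug A 2/7 = 28.6%, the standard therapy 54/141 = 38.3% → the standard therapy
Overall: Drug A 41/85 = 48.2%, the standard therapy 72/176 = 40.9% → Drug A
The standard therapy wins each disease group but Drug A wins overall — the comparison reverses. The standard therapy's patients skew toward stage IV, which has a lower base rate.

Yes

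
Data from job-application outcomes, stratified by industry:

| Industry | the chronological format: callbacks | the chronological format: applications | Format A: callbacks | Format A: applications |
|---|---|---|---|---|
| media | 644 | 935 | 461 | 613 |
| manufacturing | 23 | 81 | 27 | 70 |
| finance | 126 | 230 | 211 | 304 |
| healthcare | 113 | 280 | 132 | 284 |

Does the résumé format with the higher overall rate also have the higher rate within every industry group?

Yes

Media: the chronological format 644/935 = 68.9%, Format A 461/613 = 75.2% → Format A
Manufacturing: the chronological format 23/81 = 28.4%, Format A 27/70 = 38.6% → Format A
Finance: the chronological format 126/230 = 54.8%, Format A 211/304 = 69.4% → Format A
Healthcare: the chronological format 113/280 = 40.4%, Format A 132/284 = 46.5% → Format A
Overall: the chronological format 906/1526 = 59.4%, Format A 831/1271 = 65.4% → Format A
Format A wins overall and in every industry group — no reversal.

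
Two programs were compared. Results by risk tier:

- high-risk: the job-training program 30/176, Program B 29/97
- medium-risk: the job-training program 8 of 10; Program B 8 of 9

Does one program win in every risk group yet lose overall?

No

High-risk: the job-training program 30/176 = 17.0%, Program B 29/97 = 29.9% → Program B
Medium-risk: the job-training program 8/10 = 80.0%, Program B 8/9 = 88.9% → Program B
Overall: the job-training program 38/186 = 20.4%, Program B 37/106 = 34.9% → Program B
Program B wins overall and in every risk group — no reversal.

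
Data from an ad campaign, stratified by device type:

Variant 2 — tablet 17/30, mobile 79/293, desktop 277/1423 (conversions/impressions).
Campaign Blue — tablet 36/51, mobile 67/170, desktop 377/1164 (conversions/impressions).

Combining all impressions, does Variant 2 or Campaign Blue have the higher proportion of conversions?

Campaign Blue

Tablet: Variant 2 17/30 = 56.7%, Campaign Blue 36/51 = 70.6% → Campaign Blue
Mobile: Variant 2 79/293 = 27.0%, Campaign Blue 67/170 = 39.4% → Campaign Blue
Desktop: Variant 2 277/1423 = 19.5%, Campaign Blue 377/1164 = 32.4% → Campaign Blue
Overall: Variant 2 373/1746 = 21.4%, Campaign Blue 480/1385 = 34.7% → Campaign Blue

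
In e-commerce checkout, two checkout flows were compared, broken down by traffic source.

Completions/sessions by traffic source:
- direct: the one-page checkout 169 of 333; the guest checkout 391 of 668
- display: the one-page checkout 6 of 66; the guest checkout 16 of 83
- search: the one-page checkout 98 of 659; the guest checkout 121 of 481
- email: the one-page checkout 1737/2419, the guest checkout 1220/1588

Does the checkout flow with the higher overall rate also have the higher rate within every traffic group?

Direct: the one-page checkout 169/333 = 50.8%, the guest checkout 391/668 = 58.5% → the guest checkout
Display: the one-page checkout 6/66 = 9.1%, the guest checkout 16/83 = 19.3% → the guest checkout
Search: the one-page checkout 98/659 = 14.9%, the guest checkout 121/481 = 25.2% → the guest checkout
Email: the one-page checkout 1737/2419 = 71.8%, the guest checkout 1220/1588 = 76.8% → the guest checkout
Overall: the one-page checkout 2010/3477 = 57.8%, the guest checkout 1748/2820 = 62.0% → the guest checkout
The guest checkout wins overall and in every traffic group — no reversal.

Yes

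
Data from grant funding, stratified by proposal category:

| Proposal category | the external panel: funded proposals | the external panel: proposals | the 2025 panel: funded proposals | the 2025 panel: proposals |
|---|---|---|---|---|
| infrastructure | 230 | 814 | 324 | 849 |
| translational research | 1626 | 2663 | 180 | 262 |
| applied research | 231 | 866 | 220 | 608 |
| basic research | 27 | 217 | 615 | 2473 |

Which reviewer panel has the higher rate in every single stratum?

the 2025 panel

Infrastructure: the external panel 230/814 = 28.3%, the 2025 panel 324/849 = 38.2% → the 2025 panel
Translational research: the external panel 1626/2663 = 61.1%, the 2025 panel 180/262 = 68.7% → the 2025 panel
Applied research: the external panel 231/866 = 26.7%, the 2025 panel 220/608 = 36.2% → the 2025 panel
Basic research: the external panel 27/217 = 12.4%, the 2025 panel 615/2473 = 24.9% → the 2025 panel
The 2025 panel has the higher rate in all 4 groups.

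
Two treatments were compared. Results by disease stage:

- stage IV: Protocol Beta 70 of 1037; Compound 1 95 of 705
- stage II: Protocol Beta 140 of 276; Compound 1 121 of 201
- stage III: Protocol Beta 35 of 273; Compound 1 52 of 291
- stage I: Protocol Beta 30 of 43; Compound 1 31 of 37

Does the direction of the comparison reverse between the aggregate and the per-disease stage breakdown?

No

Stage IV: Protocol Beta 70/1037 = 6.8%, Compound 1 95/705 = 13.5% → Compound 1
Stage II: Protocol Beta 140/276 = 50.7%, Compound 1 121/201 = 60.2% → Compound 1
Stage III: Protocol Beta 35/273 = 12.8%, Compound 1 52/291 = 17.9% → Compound 1
Stage I: Protocol Beta 30/43 = 69.8%, Compound 1 31/37 = 83.8% → Compound 1
Overall: Protocol Beta 275/1629 = 16.9%, Compound 1 299/1234 = 24.2% → Compound 1
Compound 1 wins overall and in every disease group — no reversal.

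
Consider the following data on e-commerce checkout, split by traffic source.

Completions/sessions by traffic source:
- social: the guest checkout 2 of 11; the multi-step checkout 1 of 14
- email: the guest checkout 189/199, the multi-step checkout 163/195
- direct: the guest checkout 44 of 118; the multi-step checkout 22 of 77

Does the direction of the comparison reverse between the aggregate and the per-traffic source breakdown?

Social: the guest checkout 2/11 = 18.2%, the multi-step checkout 1/14 = 7.1% → the guest checkout
Email: the guest checkout 189/199 = 95.0%, the multi-step checkout 163/195 = 83.6% → the guest checkout
Direct: the guest checkout 44/118 = 37.3%, the multi-step checkout 22/77 = 28.6% → the guest checkout
Overall: the guest checkout 235/328 = 71.6%, the multi-step checkout 186/286 = 65.0% → the guest checkout
The guest checkout wins overall and in every traffic group — no reversal.

No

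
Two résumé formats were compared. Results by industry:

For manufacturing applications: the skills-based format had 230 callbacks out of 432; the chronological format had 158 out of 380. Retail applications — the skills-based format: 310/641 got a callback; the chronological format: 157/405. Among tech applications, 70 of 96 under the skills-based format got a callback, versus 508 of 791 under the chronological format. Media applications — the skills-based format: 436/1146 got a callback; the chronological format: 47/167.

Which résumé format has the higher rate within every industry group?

Manufacturing: the skills-based format 230/432 = 53.2%, the chronological format 158/380 = 41.6% → the skills-based format
Retail: the skills-based format 310/641 = 48.4%, the chronological format 157/405 = 38.8% → the skills-based format
Tech: the skills-based format 70/96 = 72.9%, the chronological format 508/791 = 64.2% → the skills-based format
Media: the skills-based format 436/1146 = 38.0%, the chronological format 47/167 = 28.1% → the skills-based format
The skills-based format has the higher rate in all 4 groups.

the skills-based format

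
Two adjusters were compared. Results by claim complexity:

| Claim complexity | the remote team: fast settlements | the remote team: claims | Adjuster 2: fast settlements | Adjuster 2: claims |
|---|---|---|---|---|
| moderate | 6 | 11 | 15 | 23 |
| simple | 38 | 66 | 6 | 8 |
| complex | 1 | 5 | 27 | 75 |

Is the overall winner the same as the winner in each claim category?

Moderate: the remote team 6/11 = 54.5%, Adjuster 2 15/23 = 65.2% → Adjuster 2
Simple: the remote team 38/66 = 57.6%, Adjuster 2 6/8 = 75.0% → Adjuster 2
Complex: the remote team 1/5 = 20.0%, Adjuster 2 27/75 = 36.0% → Adjuster 2
Overall: the remote team 45/82 = 54.9%, Adjuster 2 48/106 = 45.3% → the remote team
Adjuster 2 wins each claim group but the remote team wins overall — the comparison reverses. Adjuster 2's claims skew toward complex, which has a lower base rate.

No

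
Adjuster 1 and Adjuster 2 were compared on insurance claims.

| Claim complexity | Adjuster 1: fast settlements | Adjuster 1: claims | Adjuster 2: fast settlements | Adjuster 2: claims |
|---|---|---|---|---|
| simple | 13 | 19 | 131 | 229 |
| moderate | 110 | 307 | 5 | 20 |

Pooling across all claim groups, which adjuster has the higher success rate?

Simple: Adjuster 1 13/19 = 68.4%, Adjuster 2 131/229 = 57.2% → Adjuster 1
Moderate: Adjuster 1 110/307 = 35.8%, Adjuster 2 5/20 = 25.0% → Adjuster 1
Overall: Adjuster 1 123/326 = 37.7%, Adjuster 2 136/249 = 54.6% → Adjuster 2
(Adjuster 1 wins every claim group but Adjuster 2 wins overall — Adjuster 1's claims skew toward the low-rate moderate group.)

Adjuster 2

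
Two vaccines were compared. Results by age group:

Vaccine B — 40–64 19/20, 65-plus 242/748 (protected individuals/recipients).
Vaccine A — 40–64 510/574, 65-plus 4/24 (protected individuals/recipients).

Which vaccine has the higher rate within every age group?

40–64: Vaccine B 19/20 = 95.0%, Vaccine A 510/574 = 88.9% → Vaccine B
65-plus: Vaccine B 242/748 = 32.4%, Vaccine A 4/24 = 16.7% → Vaccine B
Vaccine B has the higher rate in both groups.

Vaccine B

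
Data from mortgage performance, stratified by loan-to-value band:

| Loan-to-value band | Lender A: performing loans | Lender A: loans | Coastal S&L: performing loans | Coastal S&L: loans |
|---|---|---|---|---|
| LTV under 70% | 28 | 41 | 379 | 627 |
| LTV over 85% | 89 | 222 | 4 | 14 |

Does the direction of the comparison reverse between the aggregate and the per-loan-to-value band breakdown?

LTV under 70%: Lender A 28/41 = 68.3%, Coastal S&L 379/627 = 60.4% → Lender A
LTV over 85%: Lender A 89/222 = 40.1%, Coastal S&L 4/14 = 28.6% → Lender A
Overall: Lender A 117/263 = 44.5%, Coastal S&L 383/641 = 59.8% → Coastal S&L
Lender A wins each loan-to-value group but Coastal S&L wins overall — the comparison reverses. Lender A's loans skew toward LTV over 85%, which has a lower base rate.

Yes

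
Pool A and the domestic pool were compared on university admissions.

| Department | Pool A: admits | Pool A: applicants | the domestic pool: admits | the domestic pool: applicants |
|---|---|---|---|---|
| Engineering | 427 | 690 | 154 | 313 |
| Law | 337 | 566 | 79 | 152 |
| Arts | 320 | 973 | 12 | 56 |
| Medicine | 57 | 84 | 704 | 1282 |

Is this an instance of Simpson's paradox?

Engineering: Pool A 427/690 = 61.9%, the domestic pool 154/313 = 49.2% → Pool A
Law: Pool A 337/566 = 59.5%, the domestic pool 79/152 = 52.0% → Pool A
Arts: Pool A 320/973 = 32.9%, the domestic pool 12/56 = 21.4% → Pool A
Medicine: Pool A 57/84 = 67.9%, the domestic pool 704/1282 = 54.9% → Pool A
Overall: Pool A 1141/2313 = 49.3%, the domestic pool 949/1803 = 52.6% → the domestic pool
Pool A wins each department group but the domestic pool wins overall — the comparison reverses. Pool A's applicants skew toward Arts, which has a lower base rate.

Yes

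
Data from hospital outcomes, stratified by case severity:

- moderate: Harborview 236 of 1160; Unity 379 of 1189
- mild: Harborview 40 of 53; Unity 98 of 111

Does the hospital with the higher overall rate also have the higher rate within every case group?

Moderate: Harborview 236/1160 = 20.3%, Unity 379/1189 = 31.9% → Unity
Mild: Harborview 40/53 = 75.5%, Unity 98/111 = 88.3% → Unity
Overall: Harborview 276/1213 = 22.8%, Unity 477/1300 = 36.7% → Unity
Unity wins overall and in every case group — no reversal.

Yes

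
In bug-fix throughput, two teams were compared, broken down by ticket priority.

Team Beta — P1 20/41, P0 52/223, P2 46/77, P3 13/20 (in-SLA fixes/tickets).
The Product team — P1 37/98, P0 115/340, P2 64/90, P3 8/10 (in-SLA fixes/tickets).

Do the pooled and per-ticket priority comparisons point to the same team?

P1: Team Beta 20/41 = 48.8%, the Product team 37/98 = 37.8% → Team Beta
P0: Team Beta 52/223 = 23.3%, the Product team 115/340 = 33.8% → the Product team
P2: Team Beta 46/77 = 59.7%, the Product team 64/90 = 71.1% → the Product team
P3: Team Beta 13/20 = 65.0%, the Product team 8/10 = 80.0% → the Product team
Overall: Team Beta 131/361 = 36.3%, the Product team 224/538 = 41.6% → the Product team
Neither sweeps: Team Beta wins 1 of 4 groups, the Product team wins 3. The Product team wins overall but not every group — no Simpson reversal.

No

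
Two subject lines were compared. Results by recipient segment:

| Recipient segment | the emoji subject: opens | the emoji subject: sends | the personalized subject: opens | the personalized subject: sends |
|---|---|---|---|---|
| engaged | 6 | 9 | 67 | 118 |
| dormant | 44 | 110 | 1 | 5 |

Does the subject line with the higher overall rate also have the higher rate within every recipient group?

No

Engaged: the emoji subject 6/9 = 66.7%, the personalized subject 67/118 = 56.8% → the emoji subject
Dormant: the emoji subject 44/110 = 40.0%, the personalized subject 1/5 = 20.0% → the emoji subject
Overall: the emoji subject 50/119 = 42.0%, the personalized subject 68/123 = 55.3% → the personalized subject
The emoji subject wins each recipient group but the personalized subject wins overall — the comparison reverses. The emoji subject's sends skew toward dormant, which has a lower base rate.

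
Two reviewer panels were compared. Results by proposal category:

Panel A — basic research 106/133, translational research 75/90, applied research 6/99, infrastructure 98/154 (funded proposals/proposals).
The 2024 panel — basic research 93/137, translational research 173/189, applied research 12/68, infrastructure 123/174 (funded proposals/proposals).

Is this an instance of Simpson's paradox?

No

Basic research: Panel A 106/133 = 79.7%, the 2024 panel 93/137 = 67.9% → Panel A
Translational research: Panel A 75/90 = 83.3%, the 2024 panel 173/189 = 91.5% → the 2024 panel
Applied research: Panel A 6/99 = 6.1%, the 2024 panel 12/68 = 17.6% → the 2024 panel
Infrastructure: Panel A 98/154 = 63.6%, the 2024 panel 123/174 = 70.7% → the 2024 panel
Overall: Panel A 285/476 = 59.9%, the 2024 panel 401/568 = 70.6% → the 2024 panel
Neither sweeps: Panel A wins 1 of 4 groups, the 2024 panel wins 3. The 2024 panel wins overall but not every group — no Simpson reversal.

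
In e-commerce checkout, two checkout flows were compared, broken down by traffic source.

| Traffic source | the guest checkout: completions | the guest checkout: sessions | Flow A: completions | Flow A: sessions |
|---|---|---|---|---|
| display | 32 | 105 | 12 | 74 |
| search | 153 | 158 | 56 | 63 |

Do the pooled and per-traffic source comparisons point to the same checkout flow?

Yes

Display: the guest checkout 32/105 = 30.5%, Flow A 12/74 = 16.2% → the guest checkout
Search: the guest checkout 153/158 = 96.8%, Flow A 56/63 = 88.9% → the guest checkout
Overall: the guest checkout 185/263 = 70.3%, Flow A 68/137 = 49.6% → the guest checkout
The guest checkout wins overall and in every traffic group — no reversal.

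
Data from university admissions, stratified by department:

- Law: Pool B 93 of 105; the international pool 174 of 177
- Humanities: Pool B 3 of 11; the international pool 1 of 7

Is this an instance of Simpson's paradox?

Law: Pool B 93/105 = 88.6%, the international pool 174/177 = 98.3% → the international pool
Humanities: Pool B 3/11 = 27.3%, the international pool 1/7 = 14.3% → Pool B
Overall: Pool B 96/116 = 82.8%, the international pool 175/184 = 95.1% → the international pool
Neither sweeps: Pool B wins 1 of 2 groups, the international pool wins 1. The international pool wins overall but not every group — no Simpson reversal.

No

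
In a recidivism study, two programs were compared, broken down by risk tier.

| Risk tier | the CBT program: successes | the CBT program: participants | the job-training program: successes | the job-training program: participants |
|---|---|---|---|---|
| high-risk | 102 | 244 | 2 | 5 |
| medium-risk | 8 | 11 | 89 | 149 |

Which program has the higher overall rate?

High-risk: the CBT program 102/244 = 41.8%, the job-training program 2/5 = 40.0% → the CBT program
Medium-risk: the CBT program 8/11 = 72.7%, the job-training program 89/149 = 59.7% → the CBT program
Overall: the CBT program 110/255 = 43.1%, the job-training program 91/154 = 59.1% → the job-training program
(The CBT program wins every risk group but the job-training program wins overall — the CBT program's participants skew toward the low-rate high-risk group.)

the job-training program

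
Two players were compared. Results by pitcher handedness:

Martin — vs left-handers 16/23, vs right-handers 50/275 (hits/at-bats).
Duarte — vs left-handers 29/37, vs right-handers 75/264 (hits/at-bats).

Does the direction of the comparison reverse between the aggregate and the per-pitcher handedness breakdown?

No

Vs left-handers: Martin 16/23 = 69.6%, Duarte 29/37 = 78.4% → Duarte
Vs right-handers: Martin 50/275 = 18.2%, Duarte 75/264 = 28.4% → Duarte
Overall: Martin 66/298 = 22.1%, Duarte 104/301 = 34.6% → Duarte
Duarte wins overall and in every pitcher group — no reversal.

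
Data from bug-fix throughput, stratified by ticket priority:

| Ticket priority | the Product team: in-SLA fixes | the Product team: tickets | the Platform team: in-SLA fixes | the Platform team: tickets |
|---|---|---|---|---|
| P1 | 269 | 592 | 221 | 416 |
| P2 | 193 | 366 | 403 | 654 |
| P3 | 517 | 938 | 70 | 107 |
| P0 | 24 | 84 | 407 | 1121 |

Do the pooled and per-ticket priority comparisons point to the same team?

No

P1: the Product team 269/592 = 45.4%, the Platform team 221/416 = 53.1% → the Platform team
P2: the Product team 193/366 = 52.7%, the Platform team 403/654 = 61.6% → the Platform team
P3: the Product team 517/938 = 55.1%, the Platform team 70/107 = 65.4% → the Platform team
P0: the Product team 24/84 = 28.6%, the Platform team 407/1121 = 36.3% → the Platform team
Overall: the Product team 1003/1980 = 50.7%, the Platform team 1101/2298 = 47.9% → the Product team
The Platform team wins each ticket group but the Product team wins overall — the comparison reverses. The Platform team's tickets skew toward P0, which has a lower base rate.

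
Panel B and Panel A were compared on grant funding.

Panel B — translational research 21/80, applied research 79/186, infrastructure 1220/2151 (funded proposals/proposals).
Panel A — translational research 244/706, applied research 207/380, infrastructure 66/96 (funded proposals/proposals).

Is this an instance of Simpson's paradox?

Yes

Translational research: Panel B 21/80 = 26.2%, Panel A 244/706 = 34.6% → Panel A
Applied research: Panel B 79/186 = 42.5%, Panel A 207/380 = 54.5% → Panel A
Infrastructure: Panel B 1220/2151 = 56.7%, Panel A 66/96 = 68.8% → Panel A
Overall: Panel B 1320/2417 = 54.6%, Panel A 517/1182 = 43.7% → Panel B
Panel A wins each proposal group but Panel B wins overall — the comparison reverses. Panel A's proposals skew toward translational research, which has a lower base rate.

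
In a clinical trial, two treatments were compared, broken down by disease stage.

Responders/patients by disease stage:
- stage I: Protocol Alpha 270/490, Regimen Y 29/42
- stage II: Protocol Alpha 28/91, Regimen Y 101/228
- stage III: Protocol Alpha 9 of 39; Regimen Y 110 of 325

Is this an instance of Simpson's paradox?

Stage I: Protocol Alpha 270/490 = 55.1%, Regimen Y 29/42 = 69.0% → Regimen Y
Stage II: Protocol Alpha 28/91 = 30.8%, Regimen Y 101/228 = 44.3% → Regimen Y
Stage III: Protocol Alpha 9/39 = 23.1%, Regimen Y 110/325 = 33.8% → Regimen Y
Overall: Protocol Alpha 307/620 = 49.5%, Regimen Y 240/595 = 40.3% → Protocol Alpha
Regimen Y wins each disease group but Protocol Alpha wins overall — the comparison reverses. Regimen Y's patients skew toward stage III, which has a lower base rate.

Yes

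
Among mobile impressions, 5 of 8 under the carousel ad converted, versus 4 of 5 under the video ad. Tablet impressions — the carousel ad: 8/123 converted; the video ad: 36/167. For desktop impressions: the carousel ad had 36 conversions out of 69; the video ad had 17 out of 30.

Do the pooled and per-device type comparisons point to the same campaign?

Yes

Mobile: the carousel ad 5/8 = 62.5%, the video ad 4/5 = 80.0% → the video ad
Tablet: the carousel ad 8/123 = 6.5%, the video ad 36/167 = 21.6% → the video ad
Desktop: the carousel ad 36/69 = 52.2%, the video ad 17/30 = 56.7% → the video ad
Overall: the carousel ad 49/200 = 24.5%, the video ad 57/202 = 28.2% → the video ad
The video ad wins overall and in every device group — no reversal.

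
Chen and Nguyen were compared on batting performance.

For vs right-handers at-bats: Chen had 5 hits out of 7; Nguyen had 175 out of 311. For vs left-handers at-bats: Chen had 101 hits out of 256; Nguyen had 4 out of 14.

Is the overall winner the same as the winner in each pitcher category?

Vs right-handers: Chen 5/7 = 71.4%, Nguyen 175/311 = 56.3% → Chen
Vs left-handers: Chen 101/256 = 39.5%, Nguyen 4/14 = 28.6% → Chen
Overall: Chen 106/263 = 40.3%, Nguyen 179/325 = 55.1% → Nguyen
Chen wins each pitcher group but Nguyen wins overall — the comparison reverses. Chen's at-bats skew toward vs left-handers, which has a lower base rate.

No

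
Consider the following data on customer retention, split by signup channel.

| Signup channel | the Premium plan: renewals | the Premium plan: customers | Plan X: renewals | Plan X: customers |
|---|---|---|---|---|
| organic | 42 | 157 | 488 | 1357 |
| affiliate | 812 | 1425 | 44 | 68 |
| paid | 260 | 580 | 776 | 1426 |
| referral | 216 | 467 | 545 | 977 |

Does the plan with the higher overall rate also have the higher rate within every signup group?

Organic: the Premium plan 42/157 = 26.8%, Plan X 488/1357 = 36.0% → Plan X
Affiliate: the Premium plan 812/1425 = 57.0%, Plan X 44/68 = 64.7% → Plan X
Paid: the Premium plan 260/580 = 44.8%, Plan X 776/1426 = 54.4% → Plan X
Referral: the Premium plan 216/467 = 46.3%, Plan X 545/977 = 55.8% → Plan X
Overall: the Premium plan 1330/2629 = 50.6%, Plan X 1853/3828 = 48.4% → the Premium plan
Plan X wins each signup group but the Premium plan wins overall — the comparison reverses. Plan X's customers skew toward organic, which has a lower base rate.

No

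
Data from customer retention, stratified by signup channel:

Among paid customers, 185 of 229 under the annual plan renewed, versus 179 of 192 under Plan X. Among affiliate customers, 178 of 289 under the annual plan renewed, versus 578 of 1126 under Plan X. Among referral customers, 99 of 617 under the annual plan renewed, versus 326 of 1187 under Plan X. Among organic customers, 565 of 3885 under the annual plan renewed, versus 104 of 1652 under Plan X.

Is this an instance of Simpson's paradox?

No

Paid: the annual plan 185/229 = 80.8%, Plan X 179/192 = 93.2% → Plan X
Affiliate: the annual plan 178/289 = 61.6%, Plan X 578/1126 = 51.3% → the annual plan
Referral: the annual plan 99/617 = 16.0%, Plan X 326/1187 = 27.5% → Plan X
Organic: the annual plan 565/3885 = 14.5%, Plan X 104/1652 = 6.3% → the annual plan
Overall: the annual plan 1027/5020 = 20.5%, Plan X 1187/4157 = 28.6% → Plan X
Neither sweeps: the annual plan wins 2 of 4 groups, Plan X wins 2. Plan X wins overall but not every group — no Simpson reversal.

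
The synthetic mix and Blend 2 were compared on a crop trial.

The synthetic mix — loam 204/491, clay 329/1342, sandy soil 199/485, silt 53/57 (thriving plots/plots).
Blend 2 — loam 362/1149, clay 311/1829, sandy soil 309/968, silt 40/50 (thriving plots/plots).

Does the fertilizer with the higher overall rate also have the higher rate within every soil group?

Loam: the synthetic mix 204/491 = 41.5%, Blend 2 362/1149 = 31.5% → the synthetic mix
Clay: the synthetic mix 329/1342 = 24.5%, Blend 2 311/1829 = 17.0% → the synthetic mix
Sandy soil: the synthetic mix 199/485 = 41.0%, Blend 2 309/968 = 31.9% → the synthetic mix
Silt: the synthetic mix 53/57 = 93.0%, Blend 2 40/50 = 80.0% → the synthetic mix
Overall: the synthetic mix 785/2375 = 33.1%, Blend 2 1022/3996 = 25.6% → the synthetic mix
The synthetic mix wins overall and in every soil group — no reversal.

Yes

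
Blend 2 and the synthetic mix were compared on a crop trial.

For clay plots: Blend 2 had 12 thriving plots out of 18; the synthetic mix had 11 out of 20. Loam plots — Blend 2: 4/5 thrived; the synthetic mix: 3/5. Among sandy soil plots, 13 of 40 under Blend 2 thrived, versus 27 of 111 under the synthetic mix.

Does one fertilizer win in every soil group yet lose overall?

No

Clay: Blend 2 12/18 = 66.7%, the synthetic mix 11/20 = 55.0% → Blend 2
Loam: Blend 2 4/5 = 80.0%, the synthetic mix 3/5 = 60.0% → Blend 2
Sandy soil: Blend 2 13/40 = 32.5%, the synthetic mix 27/111 = 24.3% → Blend 2
Overall: Blend 2 29/63 = 46.0%, the synthetic mix 41/136 = 30.1% → Blend 2
Blend 2 wins overall and in every soil group — no reversal.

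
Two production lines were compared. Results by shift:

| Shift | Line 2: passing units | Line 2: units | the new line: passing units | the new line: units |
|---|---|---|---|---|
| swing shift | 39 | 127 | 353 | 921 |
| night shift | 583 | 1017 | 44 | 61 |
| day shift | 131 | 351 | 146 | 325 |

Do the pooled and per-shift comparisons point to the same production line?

No

Swing shift: Line 2 39/127 = 30.7%, the new line 353/921 = 38.3% → the new line
Night shift: Line 2 583/1017 = 57.3%, the new line 44/61 = 72.1% → the new line
Day shift: Line 2 131/351 = 37.3%, the new line 146/325 = 44.9% → the new line
Overall: Line 2 753/1495 = 50.4%, the new line 543/1307 = 41.5% → Line 2
The new line wins each shift group but Line 2 wins overall — the comparison reverses. The new line's units skew toward swing shift, which has a lower base rate.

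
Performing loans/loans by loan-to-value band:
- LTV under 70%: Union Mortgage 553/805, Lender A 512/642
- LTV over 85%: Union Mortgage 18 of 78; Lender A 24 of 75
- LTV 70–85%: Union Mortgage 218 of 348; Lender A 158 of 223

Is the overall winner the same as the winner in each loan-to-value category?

Yes

LTV under 70%: Union Mortgage 553/805 = 68.7%, Lender A 512/642 = 79.8% → Lender A
LTV over 85%: Union Mortgage 18/78 = 23.1%, Lender A 24/75 = 32.0% → Lender A
LTV 70–85%: Union Mortgage 218/348 = 62.6%, Lender A 158/223 = 70.9% → Lender A
Overall: Union Mortgage 789/1231 = 64.1%, Lender A 694/940 = 73.8% → Lender A
Lender A wins overall and in every loan-to-value group — no reversal.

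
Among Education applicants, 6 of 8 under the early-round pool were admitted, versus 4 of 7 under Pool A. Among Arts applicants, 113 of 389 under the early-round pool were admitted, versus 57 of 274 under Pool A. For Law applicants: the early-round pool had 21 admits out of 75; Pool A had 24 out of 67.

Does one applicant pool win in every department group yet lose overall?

Education: the early-round pool 6/8 = 75.0%, Pool A 4/7 = 57.1% → the early-round pool
Arts: the early-round pool 113/389 = 29.0%, Pool A 57/274 = 20.8% → the early-round pool
Law: the early-round pool 21/75 = 28.0%, Pool A 24/67 = 35.8% → Pool A
Overall: the early-round pool 140/472 = 29.7%, Pool A 85/348 = 24.4% → the early-round pool
Neither sweeps: the early-round pool wins 2 of 3 groups, Pool A wins 1. The early-round pool wins overall but not every group — no Simpson reversal.

No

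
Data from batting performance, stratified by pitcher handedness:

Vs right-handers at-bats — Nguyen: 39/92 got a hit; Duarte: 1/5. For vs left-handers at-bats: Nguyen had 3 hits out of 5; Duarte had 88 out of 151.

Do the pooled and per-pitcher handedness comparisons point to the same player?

Vs right-handers: Nguyen 39/92 = 42.4%, Duarte 1/5 = 20.0% → Nguyen
Vs left-handers: Nguyen 3/5 = 60.0%, Duarte 88/151 = 58.3% → Nguyen
Overall: Nguyen 42/97 = 43.3%, Duarte 89/156 = 57.1% → Duarte
Nguyen wins each pitcher group but Duarte wins overall — the comparison reverses. Nguyen's at-bats skew toward vs right-handers, which has a lower base rate.

No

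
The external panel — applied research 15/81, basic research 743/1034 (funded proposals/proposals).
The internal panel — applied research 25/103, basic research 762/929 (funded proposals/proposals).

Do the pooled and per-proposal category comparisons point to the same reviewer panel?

Yes

Applied research: the external panel 15/81 = 18.5%, the internal panel 25/103 = 24.3% → the internal panel
Basic research: the external panel 743/1034 = 71.9%, the internal panel 762/929 = 82.0% → the internal panel
Overall: the external panel 758/1115 = 68.0%, the internal panel 787/1032 = 76.3% → the internal panel
The internal panel wins overall and in every proposal group — no reversal.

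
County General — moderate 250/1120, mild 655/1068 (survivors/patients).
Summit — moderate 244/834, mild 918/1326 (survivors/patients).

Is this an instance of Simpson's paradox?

No

Moderate: County General 250/1120 = 22.3%, Summit 244/834 = 29.3% → Summit
Mild: County General 655/1068 = 61.3%, Summit 918/1326 = 69.2% → Summit
Overall: County General 905/2188 = 41.4%, Summit 1162/2160 = 53.8% → Summit
Summit wins overall and in every case group — no reversal.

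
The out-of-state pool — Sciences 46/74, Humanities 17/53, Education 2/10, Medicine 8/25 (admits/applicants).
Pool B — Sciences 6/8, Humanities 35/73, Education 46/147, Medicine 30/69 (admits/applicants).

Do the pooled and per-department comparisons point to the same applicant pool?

Sciences: the out-of-state pool 46/74 = 62.2%, Pool B 6/8 = 75.0% → Pool B
Humanities: the out-of-state pool 17/53 = 32.1%, Pool B 35/73 = 47.9% → Pool B
Education: the out-of-state pool 2/10 = 20.0%, Pool B 46/147 = 31.3% → Pool B
Medicine: the out-of-state pool 8/25 = 32.0%, Pool B 30/69 = 43.5% → Pool B
Overall: the out-of-state pool 73/162 = 45.1%, Pool B 117/297 = 39.4% → the out-of-state pool
Pool B wins each department group but the out-of-state pool wins overall — the comparison reverses. Pool B's applicants skew toward Education, which has a lower base rate.

No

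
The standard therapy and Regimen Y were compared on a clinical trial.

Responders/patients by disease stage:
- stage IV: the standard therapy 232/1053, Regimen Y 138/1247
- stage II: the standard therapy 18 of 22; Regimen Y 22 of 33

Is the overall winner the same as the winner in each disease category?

Yes

Stage IV: the standard therapy 232/1053 = 22.0%, Regimen Y 138/1247 = 11.1% → the standard therapy
Stage II: the standard therapy 18/22 = 81.8%, Regimen Y 22/33 = 66.7% → the standard therapy
Overall: the standard therapy 250/1075 = 23.3%, Regimen Y 160/1280 = 12.5% → the standard therapy
The standard therapy wins overall and in every disease group — no reversal.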